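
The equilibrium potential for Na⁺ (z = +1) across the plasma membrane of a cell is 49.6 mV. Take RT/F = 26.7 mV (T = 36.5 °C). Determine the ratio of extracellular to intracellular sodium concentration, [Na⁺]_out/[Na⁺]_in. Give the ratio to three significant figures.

6.41

ln([out]/[in]) = E·z/(26.7) = 49.6 × 1 / 26.7 = 1.8577
[out]/[in] = e^(1.8577) = 6.409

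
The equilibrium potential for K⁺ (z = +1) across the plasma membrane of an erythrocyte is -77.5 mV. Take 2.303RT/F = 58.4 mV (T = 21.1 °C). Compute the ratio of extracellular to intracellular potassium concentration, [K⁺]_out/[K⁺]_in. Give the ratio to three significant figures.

0.0471

log₁₀([out]/[in]) = E·z/(58.4) = -77.5 × 1 / 58.4 = -1.3271
[out]/[in] = 10^(-1.3271) = 0.04709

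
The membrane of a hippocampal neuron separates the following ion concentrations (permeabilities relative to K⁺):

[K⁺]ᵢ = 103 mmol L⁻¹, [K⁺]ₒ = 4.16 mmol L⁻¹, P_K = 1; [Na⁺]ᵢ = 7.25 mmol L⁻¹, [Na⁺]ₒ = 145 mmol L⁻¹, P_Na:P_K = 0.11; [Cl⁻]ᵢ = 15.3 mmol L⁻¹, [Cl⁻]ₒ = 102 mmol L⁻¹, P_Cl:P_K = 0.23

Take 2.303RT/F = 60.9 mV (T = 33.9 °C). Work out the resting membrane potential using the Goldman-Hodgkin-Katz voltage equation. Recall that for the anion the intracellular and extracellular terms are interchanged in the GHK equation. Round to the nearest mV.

Vm = 60.9 · log₁₀[(Σ P·[cation]ₒ + Σ P·[anion]ᵢ) / (Σ P·[cation]ᵢ + Σ P·[anion]ₒ)]
Numerator = 1×4.16 + 0.11×145 + 0.23×15.3 = 23.63
Denominator = 1×103 + 0.11×7.25 + 0.23×102 = 127.3
Vm = 60.9 · log₁₀(0.18568) = 60.9 × (-0.7312) = -44.53 mV

-45 mV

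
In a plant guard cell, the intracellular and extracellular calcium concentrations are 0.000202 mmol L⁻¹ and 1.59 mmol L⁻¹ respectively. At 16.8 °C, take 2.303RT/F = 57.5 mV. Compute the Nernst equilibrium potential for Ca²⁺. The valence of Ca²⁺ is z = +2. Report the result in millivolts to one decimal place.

112.0 mV

E = (57.5/z) · log₁₀([Ca²⁺]_out/[Ca²⁺]_in) with z = +2.
= (57.5/2) · log₁₀(1.59/0.000202) = 28.75 · log₁₀(7871)
= 28.75 · (3.8960) = 112.01 mV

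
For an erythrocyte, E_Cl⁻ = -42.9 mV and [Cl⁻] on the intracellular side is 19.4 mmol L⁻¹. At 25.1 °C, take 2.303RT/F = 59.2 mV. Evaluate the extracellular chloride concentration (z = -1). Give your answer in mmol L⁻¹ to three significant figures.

Nernst: E = (59.2/-1) · log₁₀([out]/[in]), so log₁₀([out]/[in]) = -42.9 × -1 / 59.2 = 0.7247.
[out]/[in] = 10^(0.7247) = 5.305.
[out] = 5.305 × 19.4 = 102.9 mmol L⁻¹.

103 mmol L⁻¹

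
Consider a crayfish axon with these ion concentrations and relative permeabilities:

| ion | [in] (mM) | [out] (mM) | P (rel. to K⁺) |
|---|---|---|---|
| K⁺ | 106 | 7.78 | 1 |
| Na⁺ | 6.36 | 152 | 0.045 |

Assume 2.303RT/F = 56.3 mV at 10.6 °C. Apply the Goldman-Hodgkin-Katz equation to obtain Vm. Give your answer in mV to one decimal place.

Vm = 56.3 · log₁₀[(Σ P·[cation]ₒ + Σ P·[anion]ᵢ) / (Σ P·[cation]ᵢ + Σ P·[anion]ₒ)]
Numerator = 1×7.78 + 0.045×152 = 14.62
Denominator = 1×106 + 0.045×6.36 = 106.3
Vm = 56.3 · log₁₀(0.13755) = 56.3 × (-0.8615) = -48.50 mV

-48.5 mV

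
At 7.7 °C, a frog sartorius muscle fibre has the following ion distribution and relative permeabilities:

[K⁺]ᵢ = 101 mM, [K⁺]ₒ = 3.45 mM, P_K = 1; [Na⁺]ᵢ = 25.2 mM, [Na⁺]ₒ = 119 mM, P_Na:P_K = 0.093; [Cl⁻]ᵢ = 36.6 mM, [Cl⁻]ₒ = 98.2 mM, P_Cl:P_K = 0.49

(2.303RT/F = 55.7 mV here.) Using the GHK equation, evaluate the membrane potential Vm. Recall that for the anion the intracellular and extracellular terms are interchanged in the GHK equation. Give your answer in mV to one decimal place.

Vm = 55.7 · log₁₀[(Σ P·[cation]ₒ + Σ P·[anion]ᵢ) / (Σ P·[cation]ᵢ + Σ P·[anion]ₒ)]
Numerator = 1×3.45 + 0.093×119 + 0.49×36.6 = 32.45
Denominator = 1×101 + 0.093×25.2 + 0.49×98.2 = 151.5
Vm = 55.7 · log₁₀(0.21425) = 55.7 × (-0.6691) = -37.27 mV

-37.3 mV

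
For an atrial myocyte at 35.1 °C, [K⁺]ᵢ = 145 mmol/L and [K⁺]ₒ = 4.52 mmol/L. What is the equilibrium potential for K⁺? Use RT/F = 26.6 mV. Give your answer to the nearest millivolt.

E = (26.6/z) · ln([K⁺]_out/[K⁺]_in) with z = +1.
= (26.6/1) · ln(4.52/145) = 26.60 · ln(0.03117)
= 26.60 · (-3.4682) = -92.25 mV

-92 mV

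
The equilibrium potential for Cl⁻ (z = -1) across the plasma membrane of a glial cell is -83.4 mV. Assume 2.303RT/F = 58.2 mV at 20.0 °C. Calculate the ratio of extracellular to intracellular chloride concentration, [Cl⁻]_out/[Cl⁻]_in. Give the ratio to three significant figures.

log₁₀([out]/[in]) = E·z/(58.2) = -83.4 × -1 / 58.2 = 1.4330
[out]/[in] = 10^(1.4330) = 27.1

27.1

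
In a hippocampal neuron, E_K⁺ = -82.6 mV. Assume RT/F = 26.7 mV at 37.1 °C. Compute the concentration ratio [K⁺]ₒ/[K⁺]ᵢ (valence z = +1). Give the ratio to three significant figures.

0.0453

ln([out]/[in]) = E·z/(26.7) = -82.6 × 1 / 26.7 = -3.0936
[out]/[in] = e^(-3.0936) = 0.04534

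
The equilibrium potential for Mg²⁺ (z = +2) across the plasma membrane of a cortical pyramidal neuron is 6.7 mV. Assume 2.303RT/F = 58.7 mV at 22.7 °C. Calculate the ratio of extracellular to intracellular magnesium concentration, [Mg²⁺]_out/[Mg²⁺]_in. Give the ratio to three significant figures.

1.69

log₁₀([out]/[in]) = E·z/(58.7) = 6.7 × 2 / 58.7 = 0.2283
[out]/[in] = 10^(0.2283) = 1.692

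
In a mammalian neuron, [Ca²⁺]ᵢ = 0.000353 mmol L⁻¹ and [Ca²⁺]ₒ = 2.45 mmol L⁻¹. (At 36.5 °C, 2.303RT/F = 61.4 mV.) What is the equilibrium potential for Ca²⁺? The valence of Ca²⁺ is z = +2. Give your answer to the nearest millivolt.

118 mV

E = (61.4/z) · log₁₀([Ca²⁺]_out/[Ca²⁺]_in) with z = +2.
= (61.4/2) · log₁₀(2.45/0.000353) = 30.70 · log₁₀(6941)
= 30.70 · (3.8414) = 117.93 mV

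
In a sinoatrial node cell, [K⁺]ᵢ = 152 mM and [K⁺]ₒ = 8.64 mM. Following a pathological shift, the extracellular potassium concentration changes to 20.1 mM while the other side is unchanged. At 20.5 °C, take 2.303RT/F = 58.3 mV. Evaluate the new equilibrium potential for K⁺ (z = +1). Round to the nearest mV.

After the shift: [K⁺]_out = 20.1, [K⁺]_in = 152 mM.
E_new = (58.3/1)·log₁₀(20.1/152) = 58.30 · (-0.8786) = -51.23 mV

-51 mV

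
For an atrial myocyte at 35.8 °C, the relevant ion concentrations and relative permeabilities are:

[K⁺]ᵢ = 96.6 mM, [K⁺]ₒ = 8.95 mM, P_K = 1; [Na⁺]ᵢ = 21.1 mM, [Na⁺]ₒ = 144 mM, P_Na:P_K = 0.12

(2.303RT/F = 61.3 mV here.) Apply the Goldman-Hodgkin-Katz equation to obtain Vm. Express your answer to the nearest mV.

Vm = 61.3 · log₁₀[(Σ P·[cation]ₒ + Σ P·[anion]ᵢ) / (Σ P·[cation]ᵢ + Σ P·[anion]ₒ)]
Numerator = 1×8.95 + 0.12×144 = 26.23
Denominator = 1×96.6 + 0.12×21.1 = 99.13
Vm = 61.3 · log₁₀(0.2646) = 61.3 × (-0.5774) = -35.40 mV

-35 mV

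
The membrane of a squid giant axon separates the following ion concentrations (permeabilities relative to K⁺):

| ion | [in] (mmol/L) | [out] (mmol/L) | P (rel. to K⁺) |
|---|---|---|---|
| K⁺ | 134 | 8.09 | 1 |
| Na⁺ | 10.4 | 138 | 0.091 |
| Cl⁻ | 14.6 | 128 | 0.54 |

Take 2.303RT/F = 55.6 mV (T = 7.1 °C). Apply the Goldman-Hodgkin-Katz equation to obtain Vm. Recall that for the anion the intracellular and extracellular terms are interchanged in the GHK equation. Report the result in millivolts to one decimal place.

Vm = 55.6 · log₁₀[(Σ P·[cation]ₒ + Σ P·[anion]ᵢ) / (Σ P·[cation]ᵢ + Σ P·[anion]ₒ)]
Numerator = 1×8.09 + 0.091×138 + 0.54×14.6 = 28.53
Denominator = 1×134 + 0.091×10.4 + 0.54×128 = 204.1
Vm = 55.6 · log₁₀(0.13982) = 55.6 × (-0.8544) = -47.51 mV

-47.5 mV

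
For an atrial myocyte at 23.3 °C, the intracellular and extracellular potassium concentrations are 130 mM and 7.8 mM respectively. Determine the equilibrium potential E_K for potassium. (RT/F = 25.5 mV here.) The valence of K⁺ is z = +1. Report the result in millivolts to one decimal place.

-71.7 mV

E = (25.5/z) · ln([K⁺]_out/[K⁺]_in) with z = +1.
= (25.5/1) · ln(7.8/130) = 25.50 · ln(0.06)
= 25.50 · (-2.8134) = -71.74 mV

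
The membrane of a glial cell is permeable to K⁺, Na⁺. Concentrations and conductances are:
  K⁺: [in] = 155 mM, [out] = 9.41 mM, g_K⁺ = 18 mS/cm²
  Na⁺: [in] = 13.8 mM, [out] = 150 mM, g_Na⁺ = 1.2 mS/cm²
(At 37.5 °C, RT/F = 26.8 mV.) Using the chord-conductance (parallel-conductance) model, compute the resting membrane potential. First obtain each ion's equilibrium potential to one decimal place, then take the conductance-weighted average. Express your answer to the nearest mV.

-66 mV

E_K⁺ = (26.8/1)·ln(9.41/155) = -75.1 mV
E_Na⁺ = (26.8/1)·ln(150/13.8) = 63.9 mV
Vm = (Σ gᵢEᵢ)/(Σ gᵢ) = (18·-75.1 + 1.2·63.9) / (18 + 1.2)
= -1275.12 / 19.2 = -66.41 mV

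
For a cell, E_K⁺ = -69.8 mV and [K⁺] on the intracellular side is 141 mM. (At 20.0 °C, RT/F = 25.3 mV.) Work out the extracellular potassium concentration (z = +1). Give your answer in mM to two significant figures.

Nernst: E = (25.3/1) · ln([out]/[in]), so ln([out]/[in]) = -69.8 × 1 / 25.3 = -2.7589.
[out]/[in] = e^(-2.7589) = 0.06336.
[out] = 0.06336 × 141 = 8.934 mM.

8.9 mM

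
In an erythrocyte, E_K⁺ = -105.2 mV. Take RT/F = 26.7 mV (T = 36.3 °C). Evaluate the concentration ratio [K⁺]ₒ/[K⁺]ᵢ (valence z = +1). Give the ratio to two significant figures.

ln([out]/[in]) = E·z/(26.7) = -105.2 × 1 / 26.7 = -3.9401
[out]/[in] = e^(-3.9401) = 0.01945

0.019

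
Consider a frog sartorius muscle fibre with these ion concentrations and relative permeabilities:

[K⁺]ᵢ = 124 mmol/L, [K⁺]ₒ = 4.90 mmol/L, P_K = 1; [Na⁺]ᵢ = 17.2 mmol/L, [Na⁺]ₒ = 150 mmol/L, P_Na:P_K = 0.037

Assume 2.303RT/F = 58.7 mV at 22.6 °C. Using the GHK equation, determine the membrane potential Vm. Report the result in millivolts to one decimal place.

Vm = 58.7 · log₁₀[(Σ P·[cation]ₒ + Σ P·[anion]ᵢ) / (Σ P·[cation]ᵢ + Σ P·[anion]ₒ)]
Numerator = 1×4.90 + 0.037×150 = 10.45
Denominator = 1×124 + 0.037×17.2 = 124.6
Vm = 58.7 · log₁₀(0.083844) = 58.7 × (-1.0765) = -63.19 mV

-63.2 mV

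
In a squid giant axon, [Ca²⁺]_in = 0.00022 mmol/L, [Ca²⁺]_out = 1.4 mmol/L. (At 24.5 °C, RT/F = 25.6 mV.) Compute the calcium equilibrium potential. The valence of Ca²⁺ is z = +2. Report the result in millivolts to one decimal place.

112.1 mV

E = (25.6/z) · ln([Ca²⁺]_out/[Ca²⁺]_in) with z = +2.
= (25.6/2) · ln(1.4/0.00022) = 12.80 · ln(6364)
= 12.80 · (8.7584) = 112.11 mV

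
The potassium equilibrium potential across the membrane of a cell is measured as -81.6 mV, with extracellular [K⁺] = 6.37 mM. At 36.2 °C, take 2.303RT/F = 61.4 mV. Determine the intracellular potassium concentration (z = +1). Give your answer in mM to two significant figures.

Nernst: E = (61.4/1) · log₁₀([out]/[in]), so log₁₀([out]/[in]) = -81.6 × 1 / 61.4 = -1.3290.
[out]/[in] = 10^(-1.3290) = 0.04688.
[in] = 6.37 / 0.04688 = 135.9 mM.

140 mM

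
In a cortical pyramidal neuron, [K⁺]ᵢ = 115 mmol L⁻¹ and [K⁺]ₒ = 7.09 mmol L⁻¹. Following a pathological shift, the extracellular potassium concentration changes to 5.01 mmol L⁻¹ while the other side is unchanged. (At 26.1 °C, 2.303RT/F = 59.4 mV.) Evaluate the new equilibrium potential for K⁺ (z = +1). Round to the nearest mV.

-81 mV

After the shift: [K⁺]_out = 5.01, [K⁺]_in = 115 mmol L⁻¹.
E_new = (59.4/1)·log₁₀(5.01/115) = 59.40 · (-1.3609) = -80.84 mV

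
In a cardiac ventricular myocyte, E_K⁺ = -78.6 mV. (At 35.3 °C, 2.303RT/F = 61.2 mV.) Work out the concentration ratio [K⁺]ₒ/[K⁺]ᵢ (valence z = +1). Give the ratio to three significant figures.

log₁₀([out]/[in]) = E·z/(61.2) = -78.6 × 1 / 61.2 = -1.2843
[out]/[in] = 10^(-1.2843) = 0.05196

0.0520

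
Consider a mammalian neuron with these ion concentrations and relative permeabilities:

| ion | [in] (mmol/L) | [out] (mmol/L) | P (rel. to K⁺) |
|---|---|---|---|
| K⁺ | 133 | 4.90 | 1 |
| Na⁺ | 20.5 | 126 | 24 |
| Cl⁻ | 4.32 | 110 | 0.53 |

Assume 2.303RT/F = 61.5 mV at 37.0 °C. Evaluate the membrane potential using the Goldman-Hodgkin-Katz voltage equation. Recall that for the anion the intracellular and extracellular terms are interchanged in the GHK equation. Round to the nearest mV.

40 mV

Vm = 61.5 · log₁₀[(Σ P·[cation]ₒ + Σ P·[anion]ᵢ) / (Σ P·[cation]ᵢ + Σ P·[anion]ₒ)]
Numerator = 1×4.90 + 24×126 + 0.53×4.32 = 3031
Denominator = 1×133 + 24×20.5 + 0.53×110 = 683.3
Vm = 61.5 · log₁₀(4.4361) = 61.5 × (0.6470) = 39.79 mV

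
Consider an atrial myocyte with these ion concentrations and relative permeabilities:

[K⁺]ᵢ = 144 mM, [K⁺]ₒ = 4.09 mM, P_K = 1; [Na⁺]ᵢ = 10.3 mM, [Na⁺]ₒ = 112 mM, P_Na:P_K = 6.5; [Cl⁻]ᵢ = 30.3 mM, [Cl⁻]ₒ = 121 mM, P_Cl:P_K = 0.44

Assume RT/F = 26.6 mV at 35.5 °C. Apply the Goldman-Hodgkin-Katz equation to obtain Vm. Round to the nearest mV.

Vm = 26.6 · ln[(Σ P·[cation]ₒ + Σ P·[anion]ᵢ) / (Σ P·[cation]ᵢ + Σ P·[anion]ₒ)]
Numerator = 1×4.09 + 6.5×112 + 0.44×30.3 = 745.4
Denominator = 1×144 + 6.5×10.3 + 0.44×121 = 264.2
Vm = 26.6 · ln(2.8215) = 26.6 × (1.0373) = 27.59 mV

28 mV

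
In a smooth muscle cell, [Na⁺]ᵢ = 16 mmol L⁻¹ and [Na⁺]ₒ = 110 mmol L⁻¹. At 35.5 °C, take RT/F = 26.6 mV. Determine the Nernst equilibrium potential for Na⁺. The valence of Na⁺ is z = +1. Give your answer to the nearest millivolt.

E = (26.6/z) · ln([Na⁺]_out/[Na⁺]_in) with z = +1.
= (26.6/1) · ln(110/16) = 26.60 · ln(6.875)
= 26.60 · (1.9279) = 51.28 mV

51 mV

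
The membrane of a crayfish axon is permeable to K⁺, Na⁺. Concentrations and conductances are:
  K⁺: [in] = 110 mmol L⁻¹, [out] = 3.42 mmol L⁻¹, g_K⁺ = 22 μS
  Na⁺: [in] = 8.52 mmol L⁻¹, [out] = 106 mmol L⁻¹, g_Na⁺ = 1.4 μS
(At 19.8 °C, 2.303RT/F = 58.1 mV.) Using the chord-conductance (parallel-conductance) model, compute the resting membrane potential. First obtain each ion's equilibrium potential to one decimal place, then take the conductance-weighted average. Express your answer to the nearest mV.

E_K⁺ = (58.1/1)·log₁₀(3.42/110) = -87.6 mV
E_Na⁺ = (58.1/1)·log₁₀(106/8.52) = 63.6 mV
Vm = (Σ gᵢEᵢ)/(Σ gᵢ) = (22·-87.6 + 1.4·63.6) / (22 + 1.4)
= -1838.16 / 23.4 = -78.55 mV

-79 mV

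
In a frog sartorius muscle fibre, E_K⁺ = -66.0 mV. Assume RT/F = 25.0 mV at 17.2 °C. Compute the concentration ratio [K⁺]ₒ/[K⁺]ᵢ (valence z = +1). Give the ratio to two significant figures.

0.071

ln([out]/[in]) = E·z/(25.0) = -66.0 × 1 / 25.0 = -2.6400
[out]/[in] = e^(-2.6400) = 0.07136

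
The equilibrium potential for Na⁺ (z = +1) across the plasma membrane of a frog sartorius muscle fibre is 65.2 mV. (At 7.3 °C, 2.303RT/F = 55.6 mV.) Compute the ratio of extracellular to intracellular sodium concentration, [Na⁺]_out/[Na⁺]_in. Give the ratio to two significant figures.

log₁₀([out]/[in]) = E·z/(55.6) = 65.2 × 1 / 55.6 = 1.1727
[out]/[in] = 10^(1.1727) = 14.88

15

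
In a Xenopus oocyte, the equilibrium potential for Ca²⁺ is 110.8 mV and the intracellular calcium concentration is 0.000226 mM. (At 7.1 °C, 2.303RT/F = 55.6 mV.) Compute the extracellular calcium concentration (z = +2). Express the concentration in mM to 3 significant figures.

2.19 mM

Nernst: E = (55.6/2) · log₁₀([out]/[in]), so log₁₀([out]/[in]) = 110.8 × 2 / 55.6 = 3.9856.
[out]/[in] = 10^(3.9856) = 9674.
[out] = 9674 × 0.000226 = 2.186 mM.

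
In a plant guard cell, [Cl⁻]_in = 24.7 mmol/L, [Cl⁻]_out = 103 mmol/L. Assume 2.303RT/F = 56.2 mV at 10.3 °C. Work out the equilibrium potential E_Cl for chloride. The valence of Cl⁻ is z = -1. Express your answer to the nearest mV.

-35 mV

E = (56.2/z) · log₁₀([Cl⁻]_out/[Cl⁻]_in) with z = -1.
For an anion, dividing by z = -1 reverses the sign.
= (56.2/-1) · log₁₀(103/24.7) = -56.20 · log₁₀(4.17)
= -56.20 · (0.6201) = -34.85 mV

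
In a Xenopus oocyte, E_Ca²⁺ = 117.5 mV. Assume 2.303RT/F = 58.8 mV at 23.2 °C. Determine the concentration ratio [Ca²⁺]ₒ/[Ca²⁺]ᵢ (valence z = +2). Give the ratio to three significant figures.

9920

log₁₀([out]/[in]) = E·z/(58.8) = 117.5 × 2 / 58.8 = 3.9966
[out]/[in] = 10^(3.9966) = 9922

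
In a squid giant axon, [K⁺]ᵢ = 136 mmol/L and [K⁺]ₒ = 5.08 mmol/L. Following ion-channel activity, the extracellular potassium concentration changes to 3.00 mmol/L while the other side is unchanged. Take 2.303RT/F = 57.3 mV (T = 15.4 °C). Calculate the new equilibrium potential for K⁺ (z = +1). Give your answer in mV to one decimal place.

After the shift: [K⁺]_out = 3.00, [K⁺]_in = 136 mmol/L.
E_new = (57.3/1)·log₁₀(3.00/136) = 57.30 · (-1.6564) = -94.91 mV

-94.9 mV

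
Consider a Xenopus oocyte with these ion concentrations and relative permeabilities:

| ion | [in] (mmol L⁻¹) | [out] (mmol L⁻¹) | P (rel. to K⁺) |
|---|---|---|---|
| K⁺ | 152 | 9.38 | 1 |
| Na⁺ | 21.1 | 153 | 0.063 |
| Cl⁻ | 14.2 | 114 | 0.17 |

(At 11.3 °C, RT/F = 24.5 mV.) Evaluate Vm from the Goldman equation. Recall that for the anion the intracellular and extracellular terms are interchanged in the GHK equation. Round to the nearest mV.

Vm = 24.5 · ln[(Σ P·[cation]ₒ + Σ P·[anion]ᵢ) / (Σ P·[cation]ᵢ + Σ P·[anion]ₒ)]
Numerator = 1×9.38 + 0.063×153 + 0.17×14.2 = 21.43
Denominator = 1×152 + 0.063×21.1 + 0.17×114 = 172.7
Vm = 24.5 · ln(0.1241) = 24.5 × (-2.0867) = -51.12 mV

-51 mV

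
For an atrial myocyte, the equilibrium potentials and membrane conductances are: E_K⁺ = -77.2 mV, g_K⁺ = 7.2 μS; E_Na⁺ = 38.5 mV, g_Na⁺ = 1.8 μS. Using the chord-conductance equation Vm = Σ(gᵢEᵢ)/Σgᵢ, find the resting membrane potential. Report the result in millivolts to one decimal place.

-54.1 mV

Σ gᵢEᵢ = 7.2·(-77.2) + 1.8·(38.5) = -486.54
Σ gᵢ = 7.2 + 1.8 = 9
Vm = -486.54 / 9 = -54.06 mV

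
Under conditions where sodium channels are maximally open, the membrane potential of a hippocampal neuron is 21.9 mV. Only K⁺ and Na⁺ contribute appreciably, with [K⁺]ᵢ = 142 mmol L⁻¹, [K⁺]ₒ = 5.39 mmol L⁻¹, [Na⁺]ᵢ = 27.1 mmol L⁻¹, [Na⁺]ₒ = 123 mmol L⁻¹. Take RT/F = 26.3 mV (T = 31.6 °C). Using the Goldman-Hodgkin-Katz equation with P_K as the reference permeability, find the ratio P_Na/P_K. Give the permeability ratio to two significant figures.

Let α = P_Na/P_K. GHK: Vm = 26.3·ln[(Kₒ + α·Naₒ)/(Kᵢ + α·Naᵢ)].
e^(Vm/26.3) = e^(21.9/26.3) = 2.2995
So 2.2995·(Kᵢ + α·Naᵢ) = Kₒ + α·Naₒ → α = (2.2995·142.0 − 5.39) / (123.0 − 2.2995·27.1)
α = (326.5 − 5.39) / (123.0 − 62.32) = 321.1/60.68 = 5.292

5.3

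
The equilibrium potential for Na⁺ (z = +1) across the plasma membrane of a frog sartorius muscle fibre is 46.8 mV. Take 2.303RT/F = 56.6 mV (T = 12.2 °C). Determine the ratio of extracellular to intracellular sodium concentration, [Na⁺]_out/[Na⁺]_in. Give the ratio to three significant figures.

6.71

log₁₀([out]/[in]) = E·z/(56.6) = 46.8 × 1 / 56.6 = 0.8269
[out]/[in] = 10^(0.8269) = 6.712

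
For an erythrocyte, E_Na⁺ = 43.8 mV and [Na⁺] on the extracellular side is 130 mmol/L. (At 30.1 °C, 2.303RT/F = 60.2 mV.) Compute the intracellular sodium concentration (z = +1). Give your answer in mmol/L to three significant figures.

Nernst: E = (60.2/1) · log₁₀([out]/[in]), so log₁₀([out]/[in]) = 43.8 × 1 / 60.2 = 0.7276.
[out]/[in] = 10^(0.7276) = 5.34.
[in] = 130 / 5.34 = 24.34 mmol/L.

24.3 mmol/L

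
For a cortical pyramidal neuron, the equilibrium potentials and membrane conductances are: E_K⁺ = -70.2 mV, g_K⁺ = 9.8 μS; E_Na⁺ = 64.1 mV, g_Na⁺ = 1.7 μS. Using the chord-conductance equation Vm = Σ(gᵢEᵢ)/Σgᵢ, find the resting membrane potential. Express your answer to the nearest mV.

Σ gᵢEᵢ = 9.8·(-70.2) + 1.7·(64.1) = -578.99
Σ gᵢ = 9.8 + 1.7 = 11.5
Vm = -578.99 / 11.5 = -50.35 mV

-50 mV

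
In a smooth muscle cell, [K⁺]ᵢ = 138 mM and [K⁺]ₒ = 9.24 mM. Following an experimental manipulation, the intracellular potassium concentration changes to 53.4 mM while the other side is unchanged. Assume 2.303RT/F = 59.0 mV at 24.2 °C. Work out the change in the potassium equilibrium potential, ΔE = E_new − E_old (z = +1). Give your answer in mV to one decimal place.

E_old = (59.0/1)·log₁₀(9.24/138) = -69.28 mV
E_new = (59.0/1)·log₁₀(9.24/53.4) = -44.95 mV
ΔE = -44.95 − (-69.28) = 24.33 mV

24.3 mV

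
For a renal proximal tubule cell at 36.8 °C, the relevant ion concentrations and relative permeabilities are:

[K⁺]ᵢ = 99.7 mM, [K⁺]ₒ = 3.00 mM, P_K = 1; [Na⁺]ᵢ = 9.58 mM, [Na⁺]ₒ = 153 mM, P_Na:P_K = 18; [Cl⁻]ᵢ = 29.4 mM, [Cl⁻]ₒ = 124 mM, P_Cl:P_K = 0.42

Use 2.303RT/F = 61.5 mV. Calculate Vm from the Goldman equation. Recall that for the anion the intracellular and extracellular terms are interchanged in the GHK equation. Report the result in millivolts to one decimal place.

57.3 mV

Vm = 61.5 · log₁₀[(Σ P·[cation]ₒ + Σ P·[anion]ᵢ) / (Σ P·[cation]ᵢ + Σ P·[anion]ₒ)]
Numerator = 1×3.00 + 18×153 + 0.42×29.4 = 2769
Denominator = 1×99.7 + 18×9.58 + 0.42×124 = 324.2
Vm = 61.5 · log₁₀(8.5416) = 61.5 × (0.9315) = 57.29 mV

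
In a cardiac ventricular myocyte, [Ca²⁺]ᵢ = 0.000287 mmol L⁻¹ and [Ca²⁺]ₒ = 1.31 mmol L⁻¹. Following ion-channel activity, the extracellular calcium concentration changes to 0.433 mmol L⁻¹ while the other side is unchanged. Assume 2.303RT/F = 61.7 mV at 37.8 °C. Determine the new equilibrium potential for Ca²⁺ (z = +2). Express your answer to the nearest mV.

98 mV

After the shift: [Ca²⁺]_out = 0.433, [Ca²⁺]_in = 0.000287 mmol L⁻¹.
E_new = (61.7/2)·log₁₀(0.433/0.000287) = 30.85 · (3.1786) = 98.06 mV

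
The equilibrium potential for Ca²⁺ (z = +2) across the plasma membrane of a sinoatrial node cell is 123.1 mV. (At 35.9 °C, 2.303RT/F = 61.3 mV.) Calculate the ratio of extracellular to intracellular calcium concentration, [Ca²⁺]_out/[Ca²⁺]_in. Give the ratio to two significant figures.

log₁₀([out]/[in]) = E·z/(61.3) = 123.1 × 2 / 61.3 = 4.0163
[out]/[in] = 10^(4.0163) = 1.038e+04

10000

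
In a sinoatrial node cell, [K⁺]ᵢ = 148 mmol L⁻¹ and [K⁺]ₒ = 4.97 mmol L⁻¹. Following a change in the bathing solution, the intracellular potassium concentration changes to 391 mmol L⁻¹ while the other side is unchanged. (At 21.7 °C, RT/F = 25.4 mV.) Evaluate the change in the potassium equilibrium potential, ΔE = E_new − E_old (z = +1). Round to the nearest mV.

E_old = (25.4/1)·ln(4.97/148) = -86.20 mV
E_new = (25.4/1)·ln(4.97/391) = -110.88 mV
ΔE = -110.88 − (-86.20) = -24.68 mV

-25 mV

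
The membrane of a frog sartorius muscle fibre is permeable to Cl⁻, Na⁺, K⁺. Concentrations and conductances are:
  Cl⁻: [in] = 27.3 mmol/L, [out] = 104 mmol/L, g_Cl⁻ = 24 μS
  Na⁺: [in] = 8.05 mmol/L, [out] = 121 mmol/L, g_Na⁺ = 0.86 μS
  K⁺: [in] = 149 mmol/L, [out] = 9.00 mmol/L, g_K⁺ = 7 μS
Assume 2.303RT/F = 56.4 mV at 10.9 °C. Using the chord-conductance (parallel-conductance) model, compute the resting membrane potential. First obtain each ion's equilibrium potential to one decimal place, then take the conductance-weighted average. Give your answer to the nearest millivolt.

E_Cl⁻ = (56.4/-1)·log₁₀(104/27.3) = -32.8 mV
E_Na⁺ = (56.4/1)·log₁₀(121/8.05) = 66.4 mV
E_K⁺ = (56.4/1)·log₁₀(9.00/149) = -68.7 mV
Vm = (Σ gᵢEᵢ)/(Σ gᵢ) = (24·-32.8 + 0.86·66.4 + 7·-68.7) / (24 + 0.86 + 7)
= -1211.00 / 31.86 = -38.01 mV

-38 mV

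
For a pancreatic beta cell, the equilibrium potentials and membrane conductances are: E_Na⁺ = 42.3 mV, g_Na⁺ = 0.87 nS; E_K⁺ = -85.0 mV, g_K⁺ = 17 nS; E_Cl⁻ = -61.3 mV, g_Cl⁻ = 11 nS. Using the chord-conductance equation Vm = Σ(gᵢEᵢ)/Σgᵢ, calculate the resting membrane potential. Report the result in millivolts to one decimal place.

-72.1 mV

Σ gᵢEᵢ = 0.87·(42.3) + 17·(-85.0) + 11·(-61.3) = -2082.50
Σ gᵢ = 0.87 + 17 + 11 = 28.87
Vm = -2082.50 / 28.87 = -72.13 mV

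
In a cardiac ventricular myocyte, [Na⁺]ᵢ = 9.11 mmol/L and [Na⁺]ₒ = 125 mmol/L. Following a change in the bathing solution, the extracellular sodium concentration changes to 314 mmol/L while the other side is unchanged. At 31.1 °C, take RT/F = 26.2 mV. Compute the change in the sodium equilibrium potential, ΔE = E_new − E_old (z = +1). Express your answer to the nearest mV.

24 mV

E_old = (26.2/1)·ln(125/9.11) = 68.62 mV
E_new = (26.2/1)·ln(314/9.11) = 92.75 mV
ΔE = 92.75 − (68.62) = 24.13 mV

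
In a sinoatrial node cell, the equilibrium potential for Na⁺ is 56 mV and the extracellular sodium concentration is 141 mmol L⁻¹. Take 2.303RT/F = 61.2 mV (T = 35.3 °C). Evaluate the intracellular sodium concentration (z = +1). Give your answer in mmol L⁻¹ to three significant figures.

17.1 mmol L⁻¹

Nernst: E = (61.2/1) · log₁₀([out]/[in]), so log₁₀([out]/[in]) = 56.0 × 1 / 61.2 = 0.9150.
[out]/[in] = 10^(0.9150) = 8.223.
[in] = 141 / 8.223 = 17.15 mmol L⁻¹.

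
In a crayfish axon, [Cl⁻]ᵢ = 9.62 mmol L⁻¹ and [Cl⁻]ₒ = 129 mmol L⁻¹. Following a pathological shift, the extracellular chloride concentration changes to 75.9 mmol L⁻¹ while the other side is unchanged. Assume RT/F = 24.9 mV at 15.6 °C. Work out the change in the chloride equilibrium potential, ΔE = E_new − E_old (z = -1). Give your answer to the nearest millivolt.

E_old = (24.9/-1)·ln(129/9.62) = -64.64 mV
E_new = (24.9/-1)·ln(75.9/9.62) = -51.43 mV
ΔE = -51.43 − (-64.64) = 13.21 mV

13 mV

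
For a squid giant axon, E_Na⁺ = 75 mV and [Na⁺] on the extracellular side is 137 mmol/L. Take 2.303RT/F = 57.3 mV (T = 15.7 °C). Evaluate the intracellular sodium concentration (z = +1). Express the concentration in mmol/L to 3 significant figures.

6.73 mmol/L

Nernst: E = (57.3/1) · log₁₀([out]/[in]), so log₁₀([out]/[in]) = 75.0 × 1 / 57.3 = 1.3089.
[out]/[in] = 10^(1.3089) = 20.37.
[in] = 137 / 20.37 = 6.727 mmol/L.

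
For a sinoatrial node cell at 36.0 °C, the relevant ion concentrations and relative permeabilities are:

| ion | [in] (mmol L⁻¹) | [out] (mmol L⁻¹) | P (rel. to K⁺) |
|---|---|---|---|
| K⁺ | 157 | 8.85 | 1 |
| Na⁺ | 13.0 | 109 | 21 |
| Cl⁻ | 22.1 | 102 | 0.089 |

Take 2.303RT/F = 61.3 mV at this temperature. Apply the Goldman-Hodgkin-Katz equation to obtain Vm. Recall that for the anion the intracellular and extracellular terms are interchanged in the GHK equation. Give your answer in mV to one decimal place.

Vm = 61.3 · log₁₀[(Σ P·[cation]ₒ + Σ P·[anion]ᵢ) / (Σ P·[cation]ᵢ + Σ P·[anion]ₒ)]
Numerator = 1×8.85 + 21×109 + 0.089×22.1 = 2300
Denominator = 1×157 + 21×13.0 + 0.089×102 = 439.1
Vm = 61.3 · log₁₀(5.2378) = 61.3 × (0.7192) = 44.08 mV

44.1 mV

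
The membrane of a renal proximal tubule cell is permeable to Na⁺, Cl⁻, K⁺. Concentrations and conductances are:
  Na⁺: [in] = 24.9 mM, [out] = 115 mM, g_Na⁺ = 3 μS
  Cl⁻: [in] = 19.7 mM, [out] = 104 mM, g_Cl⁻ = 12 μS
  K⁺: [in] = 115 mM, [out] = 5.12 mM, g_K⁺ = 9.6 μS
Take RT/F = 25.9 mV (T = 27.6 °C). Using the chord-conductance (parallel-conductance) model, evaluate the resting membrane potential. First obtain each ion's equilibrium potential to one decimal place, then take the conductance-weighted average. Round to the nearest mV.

E_Na⁺ = (25.9/1)·ln(115/24.9) = 39.6 mV
E_Cl⁻ = (25.9/-1)·ln(104/19.7) = -43.1 mV
E_K⁺ = (25.9/1)·ln(5.12/115) = -80.6 mV
Vm = (Σ gᵢEᵢ)/(Σ gᵢ) = (3·39.6 + 12·-43.1 + 9.6·-80.6) / (3 + 12 + 9.6)
= -1172.16 / 24.6 = -47.65 mV

-48 mV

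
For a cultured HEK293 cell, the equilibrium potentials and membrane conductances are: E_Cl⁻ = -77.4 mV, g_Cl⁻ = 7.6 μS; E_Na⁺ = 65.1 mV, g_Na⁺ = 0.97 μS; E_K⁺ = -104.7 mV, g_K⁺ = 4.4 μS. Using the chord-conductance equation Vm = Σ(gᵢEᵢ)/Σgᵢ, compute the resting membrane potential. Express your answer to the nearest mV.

-76 mV

Σ gᵢEᵢ = 7.6·(-77.4) + 0.97·(65.1) + 4.4·(-104.7) = -985.77
Σ gᵢ = 7.6 + 0.97 + 4.4 = 12.97
Vm = -985.77 / 12.97 = -76.00 mV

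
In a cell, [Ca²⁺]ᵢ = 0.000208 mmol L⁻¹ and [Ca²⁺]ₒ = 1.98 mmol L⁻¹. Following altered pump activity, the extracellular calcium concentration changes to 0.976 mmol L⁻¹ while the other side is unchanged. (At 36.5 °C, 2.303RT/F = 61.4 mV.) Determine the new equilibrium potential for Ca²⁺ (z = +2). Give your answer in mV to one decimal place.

112.7 mV

After the shift: [Ca²⁺]_out = 0.976, [Ca²⁺]_in = 0.000208 mmol L⁻¹.
E_new = (61.4/2)·log₁₀(0.976/0.000208) = 30.70 · (3.6714) = 112.71 mV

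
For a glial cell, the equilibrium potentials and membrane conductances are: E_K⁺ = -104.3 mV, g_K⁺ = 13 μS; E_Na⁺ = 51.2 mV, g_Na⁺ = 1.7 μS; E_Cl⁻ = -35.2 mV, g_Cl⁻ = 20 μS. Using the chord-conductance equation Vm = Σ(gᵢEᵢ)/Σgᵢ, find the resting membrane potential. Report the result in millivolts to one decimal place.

Σ gᵢEᵢ = 13·(-104.3) + 1.7·(51.2) + 20·(-35.2) = -1972.86
Σ gᵢ = 13 + 1.7 + 20 = 34.7
Vm = -1972.86 / 34.7 = -56.85 mV

-56.9 mV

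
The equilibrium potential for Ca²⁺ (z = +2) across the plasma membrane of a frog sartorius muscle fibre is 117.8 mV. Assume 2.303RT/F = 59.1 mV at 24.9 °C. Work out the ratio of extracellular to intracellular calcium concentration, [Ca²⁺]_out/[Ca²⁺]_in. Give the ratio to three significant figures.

log₁₀([out]/[in]) = E·z/(59.1) = 117.8 × 2 / 59.1 = 3.9865
[out]/[in] = 10^(3.9865) = 9693

9690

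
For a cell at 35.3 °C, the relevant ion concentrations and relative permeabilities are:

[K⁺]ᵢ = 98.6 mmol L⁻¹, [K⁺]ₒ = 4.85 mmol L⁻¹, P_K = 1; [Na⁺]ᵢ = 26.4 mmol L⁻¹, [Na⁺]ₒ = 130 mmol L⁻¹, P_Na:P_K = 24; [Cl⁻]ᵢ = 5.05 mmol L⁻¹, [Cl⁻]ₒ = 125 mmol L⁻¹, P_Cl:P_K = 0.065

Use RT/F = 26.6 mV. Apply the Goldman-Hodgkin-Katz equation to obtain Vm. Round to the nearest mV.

38 mV

Vm = 26.6 · ln[(Σ P·[cation]ₒ + Σ P·[anion]ᵢ) / (Σ P·[cation]ᵢ + Σ P·[anion]ₒ)]
Numerator = 1×4.85 + 24×130 + 0.065×5.05 = 3125
Denominator = 1×98.6 + 24×26.4 + 0.065×125 = 740.3
Vm = 26.6 · ln(4.2214) = 26.6 × (1.4402) = 38.31 mV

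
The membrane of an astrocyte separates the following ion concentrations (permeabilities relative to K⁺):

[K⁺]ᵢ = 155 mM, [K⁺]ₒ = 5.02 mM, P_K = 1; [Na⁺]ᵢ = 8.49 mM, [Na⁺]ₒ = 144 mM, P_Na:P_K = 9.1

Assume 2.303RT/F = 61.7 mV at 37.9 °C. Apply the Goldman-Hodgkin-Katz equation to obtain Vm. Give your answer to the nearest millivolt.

46 mV

Vm = 61.7 · log₁₀[(Σ P·[cation]ₒ + Σ P·[anion]ᵢ) / (Σ P·[cation]ᵢ + Σ P·[anion]ₒ)]
Numerator = 1×5.02 + 9.1×144 = 1315
Denominator = 1×155 + 9.1×8.49 = 232.3
Vm = 61.7 · log₁₀(5.6636) = 61.7 × (0.7531) = 46.47 mV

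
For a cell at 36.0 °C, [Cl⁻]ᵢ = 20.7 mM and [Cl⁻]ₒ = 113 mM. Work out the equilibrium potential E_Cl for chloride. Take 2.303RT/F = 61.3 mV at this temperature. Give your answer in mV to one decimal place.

E = (61.3/z) · log₁₀([Cl⁻]_out/[Cl⁻]_in) with z = -1.
For an anion, dividing by z = -1 reverses the sign.
= (61.3/-1) · log₁₀(113/20.7) = -61.30 · log₁₀(5.459)
= -61.30 · (0.7371) = -45.18 mV

-45.2 mV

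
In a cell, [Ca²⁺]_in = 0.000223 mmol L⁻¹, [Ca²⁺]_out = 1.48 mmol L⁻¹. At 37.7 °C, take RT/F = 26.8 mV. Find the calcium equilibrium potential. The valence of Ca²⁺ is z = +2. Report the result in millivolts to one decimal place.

117.9 mV

E = (26.8/z) · ln([Ca²⁺]_out/[Ca²⁺]_in) with z = +2.
= (26.8/2) · ln(1.48/0.000223) = 13.40 · ln(6637)
= 13.40 · (8.8004) = 117.93 mV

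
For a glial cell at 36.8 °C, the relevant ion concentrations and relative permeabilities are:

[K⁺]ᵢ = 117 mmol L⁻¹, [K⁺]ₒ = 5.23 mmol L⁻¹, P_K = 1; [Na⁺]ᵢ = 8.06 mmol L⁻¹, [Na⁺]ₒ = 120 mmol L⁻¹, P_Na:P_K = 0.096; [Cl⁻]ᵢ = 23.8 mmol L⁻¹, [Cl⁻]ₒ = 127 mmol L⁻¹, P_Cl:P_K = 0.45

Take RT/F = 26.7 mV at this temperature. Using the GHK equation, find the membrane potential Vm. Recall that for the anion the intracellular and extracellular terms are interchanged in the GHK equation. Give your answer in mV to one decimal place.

-49.4 mV

Vm = 26.7 · ln[(Σ P·[cation]ₒ + Σ P·[anion]ᵢ) / (Σ P·[cation]ᵢ + Σ P·[anion]ₒ)]
Numerator = 1×5.23 + 0.096×120 + 0.45×23.8 = 27.46
Denominator = 1×117 + 0.096×8.06 + 0.45×127 = 174.9
Vm = 26.7 · ln(0.15698) = 26.7 × (-1.8516) = -49.44 mV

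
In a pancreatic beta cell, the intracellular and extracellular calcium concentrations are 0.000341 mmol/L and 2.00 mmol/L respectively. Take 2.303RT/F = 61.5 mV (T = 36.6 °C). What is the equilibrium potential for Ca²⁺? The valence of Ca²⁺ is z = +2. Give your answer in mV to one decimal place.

E = (61.5/z) · log₁₀([Ca²⁺]_out/[Ca²⁺]_in) with z = +2.
= (61.5/2) · log₁₀(2.00/0.000341) = 30.75 · log₁₀(5865)
= 30.75 · (3.7683) = 115.87 mV

115.9 mV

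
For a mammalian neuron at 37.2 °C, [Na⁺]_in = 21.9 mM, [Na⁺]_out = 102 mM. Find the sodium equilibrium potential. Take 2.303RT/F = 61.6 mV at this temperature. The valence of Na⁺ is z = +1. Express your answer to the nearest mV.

41 mV

E = (61.6/z) · log₁₀([Na⁺]_out/[Na⁺]_in) with z = +1.
= (61.6/1) · log₁₀(102/21.9) = 61.60 · log₁₀(4.658)
= 61.60 · (0.6682) = 41.16 mV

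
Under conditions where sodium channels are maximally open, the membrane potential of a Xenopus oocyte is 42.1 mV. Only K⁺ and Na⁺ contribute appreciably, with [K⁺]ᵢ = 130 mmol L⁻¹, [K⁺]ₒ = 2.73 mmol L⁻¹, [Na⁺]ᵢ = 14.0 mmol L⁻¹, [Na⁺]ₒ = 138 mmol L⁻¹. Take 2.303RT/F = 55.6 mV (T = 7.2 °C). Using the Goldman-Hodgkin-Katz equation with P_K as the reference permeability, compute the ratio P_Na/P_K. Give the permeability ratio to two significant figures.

13

Let α = P_Na/P_K. GHK: Vm = 55.6·log₁₀[(Kₒ + α·Naₒ)/(Kᵢ + α·Naᵢ)].
10^(Vm/55.6) = 10^(42.1/55.6) = 5.7173
So 5.7173·(Kᵢ + α·Naᵢ) = Kₒ + α·Naₒ → α = (5.7173·130.0 − 2.73) / (138.0 − 5.7173·14.0)
α = (743.3 − 2.73) / (138.0 − 80.04) = 740.5/57.96 = 12.78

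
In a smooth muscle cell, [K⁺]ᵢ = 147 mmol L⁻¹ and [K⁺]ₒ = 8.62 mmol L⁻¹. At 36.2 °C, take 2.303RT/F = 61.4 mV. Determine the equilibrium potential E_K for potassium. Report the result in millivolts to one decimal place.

E = (61.4/z) · log₁₀([K⁺]_out/[K⁺]_in) with z = +1.
= (61.4/1) · log₁₀(8.62/147) = 61.40 · log₁₀(0.05864)
= 61.40 · (-1.2318) = -75.63 mV

-75.6 mV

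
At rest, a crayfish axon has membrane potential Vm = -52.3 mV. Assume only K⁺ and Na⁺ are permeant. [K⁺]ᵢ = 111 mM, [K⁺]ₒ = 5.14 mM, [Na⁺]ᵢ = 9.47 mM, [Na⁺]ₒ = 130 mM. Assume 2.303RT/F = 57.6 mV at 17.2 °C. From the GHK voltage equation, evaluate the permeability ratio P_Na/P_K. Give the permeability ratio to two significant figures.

Let α = P_Na/P_K. GHK: Vm = 57.6·log₁₀[(Kₒ + α·Naₒ)/(Kᵢ + α·Naᵢ)].
10^(Vm/57.6) = 10^(-52.3/57.6) = 0.1236
So 0.1236·(Kᵢ + α·Naᵢ) = Kₒ + α·Naₒ → α = (0.1236·111.0 − 5.14) / (130.0 − 0.1236·9.47)
α = (13.72 − 5.14) / (130.0 − 1.17) = 8.579/128.8 = 0.0666

0.067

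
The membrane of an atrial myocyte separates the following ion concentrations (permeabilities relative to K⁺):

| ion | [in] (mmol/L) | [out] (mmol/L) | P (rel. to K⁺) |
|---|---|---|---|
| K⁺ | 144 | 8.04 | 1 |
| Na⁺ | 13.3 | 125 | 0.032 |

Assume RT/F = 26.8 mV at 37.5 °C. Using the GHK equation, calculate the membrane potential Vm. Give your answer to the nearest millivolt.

Vm = 26.8 · ln[(Σ P·[cation]ₒ + Σ P·[anion]ᵢ) / (Σ P·[cation]ᵢ + Σ P·[anion]ₒ)]
Numerator = 1×8.04 + 0.032×125 = 12.04
Denominator = 1×144 + 0.032×13.3 = 144.4
Vm = 26.8 · ln(0.083365) = 26.8 × (-2.4845) = -66.59 mV

-67 mV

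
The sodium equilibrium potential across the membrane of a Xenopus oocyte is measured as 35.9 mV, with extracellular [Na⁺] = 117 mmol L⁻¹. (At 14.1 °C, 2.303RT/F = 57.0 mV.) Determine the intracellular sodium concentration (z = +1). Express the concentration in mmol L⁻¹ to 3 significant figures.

27.4 mmol L⁻¹

Nernst: E = (57.0/1) · log₁₀([out]/[in]), so log₁₀([out]/[in]) = 35.9 × 1 / 57.0 = 0.6298.
[out]/[in] = 10^(0.6298) = 4.264.
[in] = 117 / 4.264 = 27.44 mmol L⁻¹.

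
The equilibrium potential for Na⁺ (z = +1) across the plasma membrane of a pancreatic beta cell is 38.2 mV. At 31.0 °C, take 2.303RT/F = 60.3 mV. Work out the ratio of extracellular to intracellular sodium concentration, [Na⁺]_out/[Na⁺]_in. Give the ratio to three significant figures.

4.30

log₁₀([out]/[in]) = E·z/(60.3) = 38.2 × 1 / 60.3 = 0.6335
[out]/[in] = 10^(0.6335) = 4.3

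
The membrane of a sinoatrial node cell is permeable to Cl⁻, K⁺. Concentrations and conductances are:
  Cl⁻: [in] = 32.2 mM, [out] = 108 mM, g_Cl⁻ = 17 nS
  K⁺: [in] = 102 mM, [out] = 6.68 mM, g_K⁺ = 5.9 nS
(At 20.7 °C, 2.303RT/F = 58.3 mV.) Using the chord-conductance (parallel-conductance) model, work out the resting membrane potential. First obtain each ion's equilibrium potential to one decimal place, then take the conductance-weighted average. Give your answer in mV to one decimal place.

-40.5 mV

E_Cl⁻ = (58.3/-1)·log₁₀(108/32.2) = -30.6 mV
E_K⁺ = (58.3/1)·log₁₀(6.68/102) = -69.0 mV
Vm = (Σ gᵢEᵢ)/(Σ gᵢ) = (17·-30.6 + 5.9·-69.0) / (17 + 5.9)
= -927.30 / 22.9 = -40.49 mV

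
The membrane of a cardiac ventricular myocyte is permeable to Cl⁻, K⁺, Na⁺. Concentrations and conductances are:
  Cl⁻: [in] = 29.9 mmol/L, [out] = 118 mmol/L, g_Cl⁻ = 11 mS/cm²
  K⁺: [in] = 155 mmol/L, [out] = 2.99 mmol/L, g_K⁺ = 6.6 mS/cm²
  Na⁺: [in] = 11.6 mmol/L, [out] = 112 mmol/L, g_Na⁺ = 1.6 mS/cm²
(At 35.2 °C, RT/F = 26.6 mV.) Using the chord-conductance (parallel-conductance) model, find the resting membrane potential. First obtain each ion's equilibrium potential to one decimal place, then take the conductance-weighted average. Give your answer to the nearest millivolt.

E_Cl⁻ = (26.6/-1)·ln(118/29.9) = -36.5 mV
E_K⁺ = (26.6/1)·ln(2.99/155) = -105.0 mV
E_Na⁺ = (26.6/1)·ln(112/11.6) = 60.3 mV
Vm = (Σ gᵢEᵢ)/(Σ gᵢ) = (11·-36.5 + 6.6·-105.0 + 1.6·60.3) / (11 + 6.6 + 1.6)
= -998.02 / 19.2 = -51.98 mV

-52 mV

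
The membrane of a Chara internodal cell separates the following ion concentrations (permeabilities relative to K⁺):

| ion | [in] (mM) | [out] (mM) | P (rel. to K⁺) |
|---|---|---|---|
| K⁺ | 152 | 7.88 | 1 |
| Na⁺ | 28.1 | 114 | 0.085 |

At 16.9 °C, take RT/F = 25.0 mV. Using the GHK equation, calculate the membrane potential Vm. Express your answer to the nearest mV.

Vm = 25.0 · ln[(Σ P·[cation]ₒ + Σ P·[anion]ᵢ) / (Σ P·[cation]ᵢ + Σ P·[anion]ₒ)]
Numerator = 1×7.88 + 0.085×114 = 17.57
Denominator = 1×152 + 0.085×28.1 = 154.4
Vm = 25.0 · ln(0.1138) = 25.0 × (-2.1733) = -54.33 mV

-54 mV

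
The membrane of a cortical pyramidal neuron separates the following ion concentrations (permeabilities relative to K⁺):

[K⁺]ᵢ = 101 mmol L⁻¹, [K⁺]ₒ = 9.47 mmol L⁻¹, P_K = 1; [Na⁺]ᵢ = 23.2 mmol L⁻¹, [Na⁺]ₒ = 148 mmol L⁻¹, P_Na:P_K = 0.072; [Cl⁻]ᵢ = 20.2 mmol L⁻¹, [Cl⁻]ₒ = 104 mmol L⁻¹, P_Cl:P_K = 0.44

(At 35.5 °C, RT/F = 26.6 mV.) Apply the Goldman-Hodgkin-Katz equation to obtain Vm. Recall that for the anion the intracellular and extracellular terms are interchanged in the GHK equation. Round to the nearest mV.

Vm = 26.6 · ln[(Σ P·[cation]ₒ + Σ P·[anion]ᵢ) / (Σ P·[cation]ᵢ + Σ P·[anion]ₒ)]
Numerator = 1×9.47 + 0.072×148 + 0.44×20.2 = 29.01
Denominator = 1×101 + 0.072×23.2 + 0.44×104 = 148.4
Vm = 26.6 · ln(0.19547) = 26.6 × (-1.6323) = -43.42 mV

-43 mV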